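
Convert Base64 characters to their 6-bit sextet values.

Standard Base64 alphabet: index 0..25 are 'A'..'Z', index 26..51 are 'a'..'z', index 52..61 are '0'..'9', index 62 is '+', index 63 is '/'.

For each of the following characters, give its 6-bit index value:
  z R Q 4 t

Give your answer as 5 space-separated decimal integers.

Answer: 51 17 16 56 45

Derivation:
'z': a..z range, 26 + ord('z') − ord('a') = 51
'R': A..Z range, ord('R') − ord('A') = 17
'Q': A..Z range, ord('Q') − ord('A') = 16
'4': 0..9 range, 52 + ord('4') − ord('0') = 56
't': a..z range, 26 + ord('t') − ord('a') = 45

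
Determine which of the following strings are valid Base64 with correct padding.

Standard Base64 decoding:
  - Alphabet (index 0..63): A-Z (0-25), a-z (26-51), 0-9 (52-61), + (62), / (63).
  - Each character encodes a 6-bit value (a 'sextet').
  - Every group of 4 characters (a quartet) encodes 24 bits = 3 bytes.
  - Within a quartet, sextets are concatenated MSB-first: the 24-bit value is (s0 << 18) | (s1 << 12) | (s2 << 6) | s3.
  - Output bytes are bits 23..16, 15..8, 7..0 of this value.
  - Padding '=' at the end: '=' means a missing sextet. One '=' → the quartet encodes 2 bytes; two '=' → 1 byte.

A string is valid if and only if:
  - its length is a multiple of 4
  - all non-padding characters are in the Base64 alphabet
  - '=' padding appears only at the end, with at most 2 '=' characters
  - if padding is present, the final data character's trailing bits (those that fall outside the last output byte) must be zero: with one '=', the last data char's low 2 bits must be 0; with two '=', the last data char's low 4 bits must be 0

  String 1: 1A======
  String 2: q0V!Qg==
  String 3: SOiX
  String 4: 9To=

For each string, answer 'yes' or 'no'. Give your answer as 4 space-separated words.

String 1: '1A======' → invalid (6 pad chars (max 2))
String 2: 'q0V!Qg==' → invalid (bad char(s): ['!'])
String 3: 'SOiX' → valid
String 4: '9To=' → valid

Answer: no no yes yes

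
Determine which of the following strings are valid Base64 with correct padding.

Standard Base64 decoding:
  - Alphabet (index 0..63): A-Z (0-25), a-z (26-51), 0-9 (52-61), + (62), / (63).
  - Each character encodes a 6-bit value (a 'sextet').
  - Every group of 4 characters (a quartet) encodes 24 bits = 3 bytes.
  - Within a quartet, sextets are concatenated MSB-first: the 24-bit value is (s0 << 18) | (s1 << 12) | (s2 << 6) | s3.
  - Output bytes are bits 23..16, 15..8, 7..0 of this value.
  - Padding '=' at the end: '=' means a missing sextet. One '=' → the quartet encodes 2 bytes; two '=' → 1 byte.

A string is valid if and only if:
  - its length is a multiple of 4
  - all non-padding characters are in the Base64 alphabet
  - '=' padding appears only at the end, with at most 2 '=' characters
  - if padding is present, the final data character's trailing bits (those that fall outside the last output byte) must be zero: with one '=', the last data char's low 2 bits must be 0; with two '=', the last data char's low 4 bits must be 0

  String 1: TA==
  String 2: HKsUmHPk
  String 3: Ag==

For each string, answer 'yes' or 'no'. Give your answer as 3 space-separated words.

Answer: yes yes yes

Derivation:
String 1: 'TA==' → valid
String 2: 'HKsUmHPk' → valid
String 3: 'Ag==' → valid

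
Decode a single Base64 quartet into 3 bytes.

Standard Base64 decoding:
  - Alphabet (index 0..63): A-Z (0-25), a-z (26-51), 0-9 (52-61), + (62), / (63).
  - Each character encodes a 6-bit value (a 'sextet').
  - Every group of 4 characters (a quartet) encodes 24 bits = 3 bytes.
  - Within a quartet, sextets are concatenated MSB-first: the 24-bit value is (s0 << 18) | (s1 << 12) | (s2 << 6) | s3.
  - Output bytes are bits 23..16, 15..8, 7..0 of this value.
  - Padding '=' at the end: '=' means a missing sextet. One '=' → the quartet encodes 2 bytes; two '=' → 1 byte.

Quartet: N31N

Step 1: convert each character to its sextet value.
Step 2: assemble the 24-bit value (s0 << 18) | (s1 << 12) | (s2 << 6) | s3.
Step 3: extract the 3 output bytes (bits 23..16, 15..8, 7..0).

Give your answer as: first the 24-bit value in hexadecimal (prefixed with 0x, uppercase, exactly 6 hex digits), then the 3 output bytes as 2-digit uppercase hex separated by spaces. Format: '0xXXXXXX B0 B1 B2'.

Answer: 0x377D4D 37 7D 4D

Derivation:
Sextets: N=13, 3=55, 1=53, N=13
24-bit: (13<<18) | (55<<12) | (53<<6) | 13
      = 0x340000 | 0x037000 | 0x000D40 | 0x00000D
      = 0x377D4D
Bytes: (v>>16)&0xFF=37, (v>>8)&0xFF=7D, v&0xFF=4D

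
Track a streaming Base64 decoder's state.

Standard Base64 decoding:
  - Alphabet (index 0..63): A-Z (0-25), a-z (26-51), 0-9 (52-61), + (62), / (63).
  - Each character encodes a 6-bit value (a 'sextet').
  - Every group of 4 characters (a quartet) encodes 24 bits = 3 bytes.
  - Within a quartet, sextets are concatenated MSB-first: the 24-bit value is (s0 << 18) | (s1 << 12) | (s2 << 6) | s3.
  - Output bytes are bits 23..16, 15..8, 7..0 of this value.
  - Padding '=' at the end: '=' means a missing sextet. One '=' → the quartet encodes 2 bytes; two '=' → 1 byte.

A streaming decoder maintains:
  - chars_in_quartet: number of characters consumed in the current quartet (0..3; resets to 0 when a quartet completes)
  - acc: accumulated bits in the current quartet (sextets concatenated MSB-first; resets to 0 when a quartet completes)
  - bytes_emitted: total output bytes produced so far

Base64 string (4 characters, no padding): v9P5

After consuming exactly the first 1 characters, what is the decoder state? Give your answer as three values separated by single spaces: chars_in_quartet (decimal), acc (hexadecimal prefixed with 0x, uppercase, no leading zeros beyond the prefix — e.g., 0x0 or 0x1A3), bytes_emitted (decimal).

Answer: 1 0x2F 0

Derivation:
After char 0 ('v'=47): chars_in_quartet=1 acc=0x2F bytes_emitted=0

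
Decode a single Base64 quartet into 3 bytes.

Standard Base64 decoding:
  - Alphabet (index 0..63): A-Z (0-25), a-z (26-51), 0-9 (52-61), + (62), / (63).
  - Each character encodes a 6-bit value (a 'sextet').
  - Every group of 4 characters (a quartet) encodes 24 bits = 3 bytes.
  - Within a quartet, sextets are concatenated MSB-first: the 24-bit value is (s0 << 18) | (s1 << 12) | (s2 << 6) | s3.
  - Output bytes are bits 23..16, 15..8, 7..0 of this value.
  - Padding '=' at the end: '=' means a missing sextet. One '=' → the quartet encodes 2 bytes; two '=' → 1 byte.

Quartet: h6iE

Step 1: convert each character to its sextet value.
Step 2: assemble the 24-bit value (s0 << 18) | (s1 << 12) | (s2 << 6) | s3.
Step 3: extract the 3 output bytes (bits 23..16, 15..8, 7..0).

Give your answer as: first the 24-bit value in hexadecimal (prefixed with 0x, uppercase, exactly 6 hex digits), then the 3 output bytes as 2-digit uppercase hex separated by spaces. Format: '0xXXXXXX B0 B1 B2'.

Answer: 0x87A884 87 A8 84

Derivation:
Sextets: h=33, 6=58, i=34, E=4
24-bit: (33<<18) | (58<<12) | (34<<6) | 4
      = 0x840000 | 0x03A000 | 0x000880 | 0x000004
      = 0x87A884
Bytes: (v>>16)&0xFF=87, (v>>8)&0xFF=A8, v&0xFF=84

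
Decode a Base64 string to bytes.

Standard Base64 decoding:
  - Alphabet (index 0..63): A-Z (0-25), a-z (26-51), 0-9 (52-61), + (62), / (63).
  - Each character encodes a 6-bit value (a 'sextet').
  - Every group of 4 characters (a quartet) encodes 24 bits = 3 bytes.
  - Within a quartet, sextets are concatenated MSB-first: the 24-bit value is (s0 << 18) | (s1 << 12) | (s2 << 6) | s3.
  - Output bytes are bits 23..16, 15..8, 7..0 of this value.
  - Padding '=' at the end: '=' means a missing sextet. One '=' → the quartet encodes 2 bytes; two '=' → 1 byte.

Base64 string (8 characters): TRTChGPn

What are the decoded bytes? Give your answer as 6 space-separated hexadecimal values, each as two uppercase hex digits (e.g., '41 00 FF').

After char 0 ('T'=19): chars_in_quartet=1 acc=0x13 bytes_emitted=0
After char 1 ('R'=17): chars_in_quartet=2 acc=0x4D1 bytes_emitted=0
After char 2 ('T'=19): chars_in_quartet=3 acc=0x13453 bytes_emitted=0
After char 3 ('C'=2): chars_in_quartet=4 acc=0x4D14C2 -> emit 4D 14 C2, reset; bytes_emitted=3
After char 4 ('h'=33): chars_in_quartet=1 acc=0x21 bytes_emitted=3
After char 5 ('G'=6): chars_in_quartet=2 acc=0x846 bytes_emitted=3
After char 6 ('P'=15): chars_in_quartet=3 acc=0x2118F bytes_emitted=3
After char 7 ('n'=39): chars_in_quartet=4 acc=0x8463E7 -> emit 84 63 E7, reset; bytes_emitted=6

Answer: 4D 14 C2 84 63 E7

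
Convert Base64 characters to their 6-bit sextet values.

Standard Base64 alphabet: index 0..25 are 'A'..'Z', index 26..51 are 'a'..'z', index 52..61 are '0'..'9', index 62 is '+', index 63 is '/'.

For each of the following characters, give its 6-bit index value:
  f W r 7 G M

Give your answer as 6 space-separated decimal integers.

Answer: 31 22 43 59 6 12

Derivation:
'f': a..z range, 26 + ord('f') − ord('a') = 31
'W': A..Z range, ord('W') − ord('A') = 22
'r': a..z range, 26 + ord('r') − ord('a') = 43
'7': 0..9 range, 52 + ord('7') − ord('0') = 59
'G': A..Z range, ord('G') − ord('A') = 6
'M': A..Z range, ord('M') − ord('A') = 12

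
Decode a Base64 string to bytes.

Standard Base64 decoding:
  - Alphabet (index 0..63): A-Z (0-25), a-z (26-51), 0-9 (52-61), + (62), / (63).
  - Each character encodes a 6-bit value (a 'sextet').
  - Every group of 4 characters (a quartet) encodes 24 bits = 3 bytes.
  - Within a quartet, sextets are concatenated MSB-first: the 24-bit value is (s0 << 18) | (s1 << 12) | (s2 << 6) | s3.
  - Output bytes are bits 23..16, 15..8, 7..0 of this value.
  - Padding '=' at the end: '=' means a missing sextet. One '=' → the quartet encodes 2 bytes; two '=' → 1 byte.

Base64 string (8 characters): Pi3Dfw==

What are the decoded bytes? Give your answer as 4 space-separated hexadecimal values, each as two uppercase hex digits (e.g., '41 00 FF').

After char 0 ('P'=15): chars_in_quartet=1 acc=0xF bytes_emitted=0
After char 1 ('i'=34): chars_in_quartet=2 acc=0x3E2 bytes_emitted=0
After char 2 ('3'=55): chars_in_quartet=3 acc=0xF8B7 bytes_emitted=0
After char 3 ('D'=3): chars_in_quartet=4 acc=0x3E2DC3 -> emit 3E 2D C3, reset; bytes_emitted=3
After char 4 ('f'=31): chars_in_quartet=1 acc=0x1F bytes_emitted=3
After char 5 ('w'=48): chars_in_quartet=2 acc=0x7F0 bytes_emitted=3
Padding '==': partial quartet acc=0x7F0 -> emit 7F; bytes_emitted=4

Answer: 3E 2D C3 7F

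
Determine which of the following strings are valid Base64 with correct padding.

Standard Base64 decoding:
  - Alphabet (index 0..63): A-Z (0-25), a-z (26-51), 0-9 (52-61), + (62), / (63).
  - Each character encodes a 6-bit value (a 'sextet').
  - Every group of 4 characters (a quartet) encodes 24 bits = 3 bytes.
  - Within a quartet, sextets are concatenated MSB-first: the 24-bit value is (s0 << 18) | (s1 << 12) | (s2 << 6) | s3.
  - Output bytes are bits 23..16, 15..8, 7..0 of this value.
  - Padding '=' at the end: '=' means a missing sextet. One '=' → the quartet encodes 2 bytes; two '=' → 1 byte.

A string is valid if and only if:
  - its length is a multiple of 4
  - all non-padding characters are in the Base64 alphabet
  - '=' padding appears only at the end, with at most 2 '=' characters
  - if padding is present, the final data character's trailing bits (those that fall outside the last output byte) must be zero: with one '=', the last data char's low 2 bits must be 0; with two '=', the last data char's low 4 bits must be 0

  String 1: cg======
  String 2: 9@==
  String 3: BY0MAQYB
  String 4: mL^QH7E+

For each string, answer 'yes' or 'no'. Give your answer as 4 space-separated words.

Answer: no no yes no

Derivation:
String 1: 'cg======' → invalid (6 pad chars (max 2))
String 2: '9@==' → invalid (bad char(s): ['@'])
String 3: 'BY0MAQYB' → valid
String 4: 'mL^QH7E+' → invalid (bad char(s): ['^'])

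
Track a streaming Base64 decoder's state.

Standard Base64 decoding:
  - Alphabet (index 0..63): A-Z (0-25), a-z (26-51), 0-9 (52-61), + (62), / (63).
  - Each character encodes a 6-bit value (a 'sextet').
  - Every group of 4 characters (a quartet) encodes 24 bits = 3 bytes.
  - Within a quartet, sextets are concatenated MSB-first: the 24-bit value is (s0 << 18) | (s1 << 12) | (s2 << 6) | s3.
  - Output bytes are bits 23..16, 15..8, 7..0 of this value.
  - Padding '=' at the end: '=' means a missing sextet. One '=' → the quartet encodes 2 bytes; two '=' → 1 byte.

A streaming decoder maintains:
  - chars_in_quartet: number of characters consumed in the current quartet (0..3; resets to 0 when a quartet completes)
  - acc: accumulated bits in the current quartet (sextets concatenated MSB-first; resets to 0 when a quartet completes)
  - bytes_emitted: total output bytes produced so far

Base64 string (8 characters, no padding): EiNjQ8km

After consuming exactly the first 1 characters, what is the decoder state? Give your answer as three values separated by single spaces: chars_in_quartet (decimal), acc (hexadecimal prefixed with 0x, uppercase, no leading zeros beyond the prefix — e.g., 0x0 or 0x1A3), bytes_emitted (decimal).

Answer: 1 0x4 0

Derivation:
After char 0 ('E'=4): chars_in_quartet=1 acc=0x4 bytes_emitted=0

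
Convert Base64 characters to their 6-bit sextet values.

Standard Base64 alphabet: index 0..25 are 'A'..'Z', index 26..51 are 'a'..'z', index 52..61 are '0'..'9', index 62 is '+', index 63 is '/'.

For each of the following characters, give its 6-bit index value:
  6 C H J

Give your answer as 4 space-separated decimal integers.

Answer: 58 2 7 9

Derivation:
'6': 0..9 range, 52 + ord('6') − ord('0') = 58
'C': A..Z range, ord('C') − ord('A') = 2
'H': A..Z range, ord('H') − ord('A') = 7
'J': A..Z range, ord('J') − ord('A') = 9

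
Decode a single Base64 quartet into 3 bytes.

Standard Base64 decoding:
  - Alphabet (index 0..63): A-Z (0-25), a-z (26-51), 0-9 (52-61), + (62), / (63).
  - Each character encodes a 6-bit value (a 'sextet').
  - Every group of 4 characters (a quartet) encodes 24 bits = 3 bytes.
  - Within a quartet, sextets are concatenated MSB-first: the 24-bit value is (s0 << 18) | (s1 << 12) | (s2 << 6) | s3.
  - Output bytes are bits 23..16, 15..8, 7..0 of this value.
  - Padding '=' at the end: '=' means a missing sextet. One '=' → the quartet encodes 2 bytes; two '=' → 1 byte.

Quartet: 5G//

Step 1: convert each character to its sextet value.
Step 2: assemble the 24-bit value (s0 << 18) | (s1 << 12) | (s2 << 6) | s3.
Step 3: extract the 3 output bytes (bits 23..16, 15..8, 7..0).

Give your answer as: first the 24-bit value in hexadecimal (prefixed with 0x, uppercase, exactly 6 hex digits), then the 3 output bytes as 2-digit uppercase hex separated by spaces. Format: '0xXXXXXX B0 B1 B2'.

Sextets: 5=57, G=6, /=63, /=63
24-bit: (57<<18) | (6<<12) | (63<<6) | 63
      = 0xE40000 | 0x006000 | 0x000FC0 | 0x00003F
      = 0xE46FFF
Bytes: (v>>16)&0xFF=E4, (v>>8)&0xFF=6F, v&0xFF=FF

Answer: 0xE46FFF E4 6F FF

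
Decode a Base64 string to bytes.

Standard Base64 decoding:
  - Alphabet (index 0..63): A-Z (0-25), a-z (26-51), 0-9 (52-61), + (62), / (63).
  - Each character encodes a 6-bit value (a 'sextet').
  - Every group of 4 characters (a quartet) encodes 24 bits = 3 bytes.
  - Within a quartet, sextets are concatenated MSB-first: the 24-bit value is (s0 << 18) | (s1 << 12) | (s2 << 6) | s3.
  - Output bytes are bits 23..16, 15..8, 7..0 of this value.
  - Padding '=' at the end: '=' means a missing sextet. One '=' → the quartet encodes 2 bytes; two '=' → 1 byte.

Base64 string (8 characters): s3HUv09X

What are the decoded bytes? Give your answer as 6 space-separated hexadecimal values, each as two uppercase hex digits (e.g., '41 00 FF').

Answer: B3 71 D4 BF 4F 57

Derivation:
After char 0 ('s'=44): chars_in_quartet=1 acc=0x2C bytes_emitted=0
After char 1 ('3'=55): chars_in_quartet=2 acc=0xB37 bytes_emitted=0
After char 2 ('H'=7): chars_in_quartet=3 acc=0x2CDC7 bytes_emitted=0
After char 3 ('U'=20): chars_in_quartet=4 acc=0xB371D4 -> emit B3 71 D4, reset; bytes_emitted=3
After char 4 ('v'=47): chars_in_quartet=1 acc=0x2F bytes_emitted=3
After char 5 ('0'=52): chars_in_quartet=2 acc=0xBF4 bytes_emitted=3
After char 6 ('9'=61): chars_in_quartet=3 acc=0x2FD3D bytes_emitted=3
After char 7 ('X'=23): chars_in_quartet=4 acc=0xBF4F57 -> emit BF 4F 57, reset; bytes_emitted=6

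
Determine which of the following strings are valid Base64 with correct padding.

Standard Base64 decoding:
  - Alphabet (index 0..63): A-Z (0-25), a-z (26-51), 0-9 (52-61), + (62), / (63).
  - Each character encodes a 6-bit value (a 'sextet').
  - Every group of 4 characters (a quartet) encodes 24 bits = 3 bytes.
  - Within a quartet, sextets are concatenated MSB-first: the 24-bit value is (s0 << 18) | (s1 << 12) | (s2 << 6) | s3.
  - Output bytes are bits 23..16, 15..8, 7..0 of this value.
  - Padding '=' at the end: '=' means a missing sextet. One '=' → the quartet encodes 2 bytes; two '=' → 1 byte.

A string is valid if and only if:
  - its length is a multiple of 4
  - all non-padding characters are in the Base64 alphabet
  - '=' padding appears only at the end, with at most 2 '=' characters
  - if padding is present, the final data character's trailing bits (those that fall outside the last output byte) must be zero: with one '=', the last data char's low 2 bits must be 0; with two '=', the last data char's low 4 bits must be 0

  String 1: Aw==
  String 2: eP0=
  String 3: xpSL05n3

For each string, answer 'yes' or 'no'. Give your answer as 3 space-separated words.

String 1: 'Aw==' → valid
String 2: 'eP0=' → valid
String 3: 'xpSL05n3' → valid

Answer: yes yes yes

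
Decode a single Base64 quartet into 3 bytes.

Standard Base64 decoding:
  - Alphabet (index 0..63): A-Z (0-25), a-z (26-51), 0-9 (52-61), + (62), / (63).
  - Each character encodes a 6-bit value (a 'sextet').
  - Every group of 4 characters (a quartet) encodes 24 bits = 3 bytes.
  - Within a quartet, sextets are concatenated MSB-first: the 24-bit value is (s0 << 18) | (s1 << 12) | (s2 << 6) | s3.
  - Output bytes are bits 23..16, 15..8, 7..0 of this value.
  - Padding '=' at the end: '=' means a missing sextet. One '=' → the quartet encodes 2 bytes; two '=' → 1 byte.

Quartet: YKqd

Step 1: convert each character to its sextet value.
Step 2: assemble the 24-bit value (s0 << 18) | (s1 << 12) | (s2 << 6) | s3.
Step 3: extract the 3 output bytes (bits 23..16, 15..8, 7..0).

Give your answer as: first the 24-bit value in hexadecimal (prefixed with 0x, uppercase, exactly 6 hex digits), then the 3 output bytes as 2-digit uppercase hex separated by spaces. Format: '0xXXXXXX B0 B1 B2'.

Sextets: Y=24, K=10, q=42, d=29
24-bit: (24<<18) | (10<<12) | (42<<6) | 29
      = 0x600000 | 0x00A000 | 0x000A80 | 0x00001D
      = 0x60AA9D
Bytes: (v>>16)&0xFF=60, (v>>8)&0xFF=AA, v&0xFF=9D

Answer: 0x60AA9D 60 AA 9D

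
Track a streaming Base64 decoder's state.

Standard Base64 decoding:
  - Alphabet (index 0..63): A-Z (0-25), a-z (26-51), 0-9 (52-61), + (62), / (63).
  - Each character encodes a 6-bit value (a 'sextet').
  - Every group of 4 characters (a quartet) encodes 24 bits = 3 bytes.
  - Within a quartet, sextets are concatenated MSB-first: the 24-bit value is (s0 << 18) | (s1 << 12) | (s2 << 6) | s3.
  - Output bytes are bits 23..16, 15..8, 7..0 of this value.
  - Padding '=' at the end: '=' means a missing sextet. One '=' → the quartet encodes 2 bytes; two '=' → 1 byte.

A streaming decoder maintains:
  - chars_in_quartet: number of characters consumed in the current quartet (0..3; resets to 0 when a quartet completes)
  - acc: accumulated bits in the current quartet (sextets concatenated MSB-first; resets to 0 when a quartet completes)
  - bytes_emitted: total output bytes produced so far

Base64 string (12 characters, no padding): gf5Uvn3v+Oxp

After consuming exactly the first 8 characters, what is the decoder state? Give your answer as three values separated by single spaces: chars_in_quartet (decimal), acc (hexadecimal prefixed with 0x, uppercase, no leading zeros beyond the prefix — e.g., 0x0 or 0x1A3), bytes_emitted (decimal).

Answer: 0 0x0 6

Derivation:
After char 0 ('g'=32): chars_in_quartet=1 acc=0x20 bytes_emitted=0
After char 1 ('f'=31): chars_in_quartet=2 acc=0x81F bytes_emitted=0
After char 2 ('5'=57): chars_in_quartet=3 acc=0x207F9 bytes_emitted=0
After char 3 ('U'=20): chars_in_quartet=4 acc=0x81FE54 -> emit 81 FE 54, reset; bytes_emitted=3
After char 4 ('v'=47): chars_in_quartet=1 acc=0x2F bytes_emitted=3
After char 5 ('n'=39): chars_in_quartet=2 acc=0xBE7 bytes_emitted=3
After char 6 ('3'=55): chars_in_quartet=3 acc=0x2F9F7 bytes_emitted=3
After char 7 ('v'=47): chars_in_quartet=4 acc=0xBE7DEF -> emit BE 7D EF, reset; bytes_emitted=6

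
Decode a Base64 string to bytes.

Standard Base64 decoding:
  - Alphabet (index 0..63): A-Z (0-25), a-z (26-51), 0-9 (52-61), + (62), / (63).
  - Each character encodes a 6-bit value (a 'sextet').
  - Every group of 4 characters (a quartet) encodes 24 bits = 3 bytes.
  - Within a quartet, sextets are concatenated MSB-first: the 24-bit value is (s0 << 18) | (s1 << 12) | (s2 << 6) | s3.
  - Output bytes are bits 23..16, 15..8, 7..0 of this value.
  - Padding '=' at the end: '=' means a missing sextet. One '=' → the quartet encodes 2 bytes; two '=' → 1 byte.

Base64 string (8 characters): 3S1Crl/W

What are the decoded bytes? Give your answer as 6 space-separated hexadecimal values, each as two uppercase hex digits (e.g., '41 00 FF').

Answer: DD 2D 42 AE 5F D6

Derivation:
After char 0 ('3'=55): chars_in_quartet=1 acc=0x37 bytes_emitted=0
After char 1 ('S'=18): chars_in_quartet=2 acc=0xDD2 bytes_emitted=0
After char 2 ('1'=53): chars_in_quartet=3 acc=0x374B5 bytes_emitted=0
After char 3 ('C'=2): chars_in_quartet=4 acc=0xDD2D42 -> emit DD 2D 42, reset; bytes_emitted=3
After char 4 ('r'=43): chars_in_quartet=1 acc=0x2B bytes_emitted=3
After char 5 ('l'=37): chars_in_quartet=2 acc=0xAE5 bytes_emitted=3
After char 6 ('/'=63): chars_in_quartet=3 acc=0x2B97F bytes_emitted=3
After char 7 ('W'=22): chars_in_quartet=4 acc=0xAE5FD6 -> emit AE 5F D6, reset; bytes_emitted=6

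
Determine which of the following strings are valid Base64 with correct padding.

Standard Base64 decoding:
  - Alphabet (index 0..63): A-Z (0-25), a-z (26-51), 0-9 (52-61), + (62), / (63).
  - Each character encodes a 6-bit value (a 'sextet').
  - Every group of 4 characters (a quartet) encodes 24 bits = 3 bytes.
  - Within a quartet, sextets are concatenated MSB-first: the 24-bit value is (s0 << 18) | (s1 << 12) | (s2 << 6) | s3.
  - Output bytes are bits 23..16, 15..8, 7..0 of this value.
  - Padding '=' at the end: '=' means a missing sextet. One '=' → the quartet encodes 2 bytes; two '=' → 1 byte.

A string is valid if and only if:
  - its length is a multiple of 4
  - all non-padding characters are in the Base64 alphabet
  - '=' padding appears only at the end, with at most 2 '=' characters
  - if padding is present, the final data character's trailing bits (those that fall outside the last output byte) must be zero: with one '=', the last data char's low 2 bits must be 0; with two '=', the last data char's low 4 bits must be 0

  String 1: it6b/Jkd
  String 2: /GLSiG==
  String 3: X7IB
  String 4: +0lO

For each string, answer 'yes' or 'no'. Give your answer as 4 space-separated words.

String 1: 'it6b/Jkd' → valid
String 2: '/GLSiG==' → invalid (bad trailing bits)
String 3: 'X7IB' → valid
String 4: '+0lO' → valid

Answer: yes no yes yes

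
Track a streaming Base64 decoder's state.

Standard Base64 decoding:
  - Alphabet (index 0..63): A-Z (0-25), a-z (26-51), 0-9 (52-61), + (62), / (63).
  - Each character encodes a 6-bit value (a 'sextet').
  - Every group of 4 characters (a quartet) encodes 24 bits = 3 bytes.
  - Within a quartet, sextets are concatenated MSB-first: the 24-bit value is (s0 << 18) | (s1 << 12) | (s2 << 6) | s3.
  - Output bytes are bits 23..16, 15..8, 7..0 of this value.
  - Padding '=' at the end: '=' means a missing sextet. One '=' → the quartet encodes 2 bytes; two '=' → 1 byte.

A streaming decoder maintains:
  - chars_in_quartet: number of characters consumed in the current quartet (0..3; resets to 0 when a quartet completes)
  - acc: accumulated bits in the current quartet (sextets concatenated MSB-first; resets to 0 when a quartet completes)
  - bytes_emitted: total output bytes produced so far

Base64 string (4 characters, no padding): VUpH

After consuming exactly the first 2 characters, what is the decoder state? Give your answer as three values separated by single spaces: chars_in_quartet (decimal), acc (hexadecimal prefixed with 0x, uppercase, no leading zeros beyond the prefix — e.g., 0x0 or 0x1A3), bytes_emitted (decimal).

Answer: 2 0x554 0

Derivation:
After char 0 ('V'=21): chars_in_quartet=1 acc=0x15 bytes_emitted=0
After char 1 ('U'=20): chars_in_quartet=2 acc=0x554 bytes_emitted=0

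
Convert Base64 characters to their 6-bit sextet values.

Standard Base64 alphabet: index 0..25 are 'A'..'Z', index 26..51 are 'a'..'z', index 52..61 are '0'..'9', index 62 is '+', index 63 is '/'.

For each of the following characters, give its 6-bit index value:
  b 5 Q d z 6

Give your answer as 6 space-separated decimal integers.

'b': a..z range, 26 + ord('b') − ord('a') = 27
'5': 0..9 range, 52 + ord('5') − ord('0') = 57
'Q': A..Z range, ord('Q') − ord('A') = 16
'd': a..z range, 26 + ord('d') − ord('a') = 29
'z': a..z range, 26 + ord('z') − ord('a') = 51
'6': 0..9 range, 52 + ord('6') − ord('0') = 58

Answer: 27 57 16 29 51 58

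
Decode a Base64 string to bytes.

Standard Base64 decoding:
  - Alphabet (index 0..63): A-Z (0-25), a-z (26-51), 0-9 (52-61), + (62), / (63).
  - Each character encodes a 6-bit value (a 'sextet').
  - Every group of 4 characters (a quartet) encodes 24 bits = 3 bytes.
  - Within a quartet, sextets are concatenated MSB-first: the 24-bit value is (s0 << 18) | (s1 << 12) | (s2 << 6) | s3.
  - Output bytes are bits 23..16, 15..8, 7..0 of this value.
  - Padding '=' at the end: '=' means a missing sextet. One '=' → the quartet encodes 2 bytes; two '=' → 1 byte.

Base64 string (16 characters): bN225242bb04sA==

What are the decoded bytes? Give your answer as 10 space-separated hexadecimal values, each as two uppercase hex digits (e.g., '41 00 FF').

After char 0 ('b'=27): chars_in_quartet=1 acc=0x1B bytes_emitted=0
After char 1 ('N'=13): chars_in_quartet=2 acc=0x6CD bytes_emitted=0
After char 2 ('2'=54): chars_in_quartet=3 acc=0x1B376 bytes_emitted=0
After char 3 ('2'=54): chars_in_quartet=4 acc=0x6CDDB6 -> emit 6C DD B6, reset; bytes_emitted=3
After char 4 ('5'=57): chars_in_quartet=1 acc=0x39 bytes_emitted=3
After char 5 ('2'=54): chars_in_quartet=2 acc=0xE76 bytes_emitted=3
After char 6 ('4'=56): chars_in_quartet=3 acc=0x39DB8 bytes_emitted=3
After char 7 ('2'=54): chars_in_quartet=4 acc=0xE76E36 -> emit E7 6E 36, reset; bytes_emitted=6
After char 8 ('b'=27): chars_in_quartet=1 acc=0x1B bytes_emitted=6
After char 9 ('b'=27): chars_in_quartet=2 acc=0x6DB bytes_emitted=6
After char 10 ('0'=52): chars_in_quartet=3 acc=0x1B6F4 bytes_emitted=6
After char 11 ('4'=56): chars_in_quartet=4 acc=0x6DBD38 -> emit 6D BD 38, reset; bytes_emitted=9
After char 12 ('s'=44): chars_in_quartet=1 acc=0x2C bytes_emitted=9
After char 13 ('A'=0): chars_in_quartet=2 acc=0xB00 bytes_emitted=9
Padding '==': partial quartet acc=0xB00 -> emit B0; bytes_emitted=10

Answer: 6C DD B6 E7 6E 36 6D BD 38 B0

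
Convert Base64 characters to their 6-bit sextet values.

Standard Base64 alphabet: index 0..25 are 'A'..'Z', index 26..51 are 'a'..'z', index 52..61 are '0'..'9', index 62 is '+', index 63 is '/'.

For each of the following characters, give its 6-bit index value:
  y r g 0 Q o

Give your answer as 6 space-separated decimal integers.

'y': a..z range, 26 + ord('y') − ord('a') = 50
'r': a..z range, 26 + ord('r') − ord('a') = 43
'g': a..z range, 26 + ord('g') − ord('a') = 32
'0': 0..9 range, 52 + ord('0') − ord('0') = 52
'Q': A..Z range, ord('Q') − ord('A') = 16
'o': a..z range, 26 + ord('o') − ord('a') = 40

Answer: 50 43 32 52 16 40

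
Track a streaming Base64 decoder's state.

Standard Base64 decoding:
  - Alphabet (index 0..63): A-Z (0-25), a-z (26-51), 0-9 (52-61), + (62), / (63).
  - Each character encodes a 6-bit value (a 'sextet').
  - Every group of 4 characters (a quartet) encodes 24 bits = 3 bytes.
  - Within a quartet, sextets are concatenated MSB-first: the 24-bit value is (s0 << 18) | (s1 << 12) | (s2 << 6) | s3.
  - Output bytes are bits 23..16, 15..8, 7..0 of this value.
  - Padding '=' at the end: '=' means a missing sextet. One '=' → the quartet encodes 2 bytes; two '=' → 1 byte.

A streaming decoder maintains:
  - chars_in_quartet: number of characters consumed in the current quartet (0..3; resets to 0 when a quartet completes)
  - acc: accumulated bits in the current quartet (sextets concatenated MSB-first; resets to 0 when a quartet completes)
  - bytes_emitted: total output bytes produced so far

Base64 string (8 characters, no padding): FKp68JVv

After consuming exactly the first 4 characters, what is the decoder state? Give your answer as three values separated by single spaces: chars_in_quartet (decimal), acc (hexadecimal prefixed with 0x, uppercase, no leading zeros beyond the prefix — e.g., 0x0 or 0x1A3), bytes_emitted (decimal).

Answer: 0 0x0 3

Derivation:
After char 0 ('F'=5): chars_in_quartet=1 acc=0x5 bytes_emitted=0
After char 1 ('K'=10): chars_in_quartet=2 acc=0x14A bytes_emitted=0
After char 2 ('p'=41): chars_in_quartet=3 acc=0x52A9 bytes_emitted=0
After char 3 ('6'=58): chars_in_quartet=4 acc=0x14AA7A -> emit 14 AA 7A, reset; bytes_emitted=3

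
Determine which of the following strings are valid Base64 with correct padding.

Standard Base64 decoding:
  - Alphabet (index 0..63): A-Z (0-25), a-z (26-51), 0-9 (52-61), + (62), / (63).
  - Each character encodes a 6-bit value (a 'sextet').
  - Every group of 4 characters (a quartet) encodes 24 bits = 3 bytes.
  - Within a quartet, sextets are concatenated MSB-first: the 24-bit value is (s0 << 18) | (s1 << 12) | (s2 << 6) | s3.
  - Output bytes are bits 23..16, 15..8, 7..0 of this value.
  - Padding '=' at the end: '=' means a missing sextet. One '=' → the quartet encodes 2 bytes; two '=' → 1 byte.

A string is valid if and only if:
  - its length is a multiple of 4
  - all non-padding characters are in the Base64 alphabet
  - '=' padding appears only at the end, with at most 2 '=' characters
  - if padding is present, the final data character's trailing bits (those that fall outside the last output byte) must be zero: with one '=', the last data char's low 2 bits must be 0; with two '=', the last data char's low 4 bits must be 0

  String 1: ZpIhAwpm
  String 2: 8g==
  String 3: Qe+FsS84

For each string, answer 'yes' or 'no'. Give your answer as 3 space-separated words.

Answer: yes yes yes

Derivation:
String 1: 'ZpIhAwpm' → valid
String 2: '8g==' → valid
String 3: 'Qe+FsS84' → valid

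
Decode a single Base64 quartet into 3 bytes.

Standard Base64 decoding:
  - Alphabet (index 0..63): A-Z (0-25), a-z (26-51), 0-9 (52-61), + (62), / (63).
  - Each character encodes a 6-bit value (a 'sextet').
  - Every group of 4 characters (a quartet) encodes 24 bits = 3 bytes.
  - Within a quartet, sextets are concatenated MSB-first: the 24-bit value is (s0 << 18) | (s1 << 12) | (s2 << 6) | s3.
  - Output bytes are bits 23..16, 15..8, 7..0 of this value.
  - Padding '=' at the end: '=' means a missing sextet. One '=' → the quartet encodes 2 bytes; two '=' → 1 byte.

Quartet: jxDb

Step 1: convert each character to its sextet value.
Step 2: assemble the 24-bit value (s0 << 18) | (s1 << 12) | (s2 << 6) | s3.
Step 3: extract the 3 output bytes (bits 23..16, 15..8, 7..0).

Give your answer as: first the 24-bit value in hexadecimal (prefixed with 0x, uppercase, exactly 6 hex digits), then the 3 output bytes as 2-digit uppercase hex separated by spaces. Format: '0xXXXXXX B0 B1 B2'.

Answer: 0x8F10DB 8F 10 DB

Derivation:
Sextets: j=35, x=49, D=3, b=27
24-bit: (35<<18) | (49<<12) | (3<<6) | 27
      = 0x8C0000 | 0x031000 | 0x0000C0 | 0x00001B
      = 0x8F10DB
Bytes: (v>>16)&0xFF=8F, (v>>8)&0xFF=10, v&0xFF=DB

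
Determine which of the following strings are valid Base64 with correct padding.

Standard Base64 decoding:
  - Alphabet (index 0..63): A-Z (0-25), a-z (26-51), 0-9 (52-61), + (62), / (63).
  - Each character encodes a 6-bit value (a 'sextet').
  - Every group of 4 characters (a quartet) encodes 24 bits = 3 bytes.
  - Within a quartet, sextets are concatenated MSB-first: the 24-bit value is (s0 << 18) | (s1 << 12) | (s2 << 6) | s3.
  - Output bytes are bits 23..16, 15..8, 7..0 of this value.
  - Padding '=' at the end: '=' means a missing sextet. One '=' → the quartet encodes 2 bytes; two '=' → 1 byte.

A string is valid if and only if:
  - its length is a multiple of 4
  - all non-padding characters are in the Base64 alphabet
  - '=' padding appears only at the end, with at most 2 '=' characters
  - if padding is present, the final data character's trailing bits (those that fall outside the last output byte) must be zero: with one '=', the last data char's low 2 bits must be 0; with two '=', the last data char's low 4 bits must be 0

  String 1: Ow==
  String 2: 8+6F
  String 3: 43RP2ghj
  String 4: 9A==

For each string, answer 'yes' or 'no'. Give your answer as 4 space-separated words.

String 1: 'Ow==' → valid
String 2: '8+6F' → valid
String 3: '43RP2ghj' → valid
String 4: '9A==' → valid

Answer: yes yes yes yes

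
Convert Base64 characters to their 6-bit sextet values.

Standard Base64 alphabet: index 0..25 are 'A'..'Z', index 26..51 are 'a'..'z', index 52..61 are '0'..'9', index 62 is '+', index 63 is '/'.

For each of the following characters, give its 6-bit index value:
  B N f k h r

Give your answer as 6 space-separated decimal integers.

'B': A..Z range, ord('B') − ord('A') = 1
'N': A..Z range, ord('N') − ord('A') = 13
'f': a..z range, 26 + ord('f') − ord('a') = 31
'k': a..z range, 26 + ord('k') − ord('a') = 36
'h': a..z range, 26 + ord('h') − ord('a') = 33
'r': a..z range, 26 + ord('r') − ord('a') = 43

Answer: 1 13 31 36 33 43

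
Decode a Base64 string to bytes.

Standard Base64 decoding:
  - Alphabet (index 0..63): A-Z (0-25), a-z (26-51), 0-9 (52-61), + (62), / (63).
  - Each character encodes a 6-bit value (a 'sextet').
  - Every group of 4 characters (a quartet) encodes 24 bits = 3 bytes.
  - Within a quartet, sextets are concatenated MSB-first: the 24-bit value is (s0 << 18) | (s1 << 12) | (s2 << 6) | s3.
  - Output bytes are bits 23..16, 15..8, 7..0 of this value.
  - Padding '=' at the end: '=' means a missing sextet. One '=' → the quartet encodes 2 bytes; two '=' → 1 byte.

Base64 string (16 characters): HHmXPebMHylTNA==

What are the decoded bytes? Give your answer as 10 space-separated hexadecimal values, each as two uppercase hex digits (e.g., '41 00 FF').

After char 0 ('H'=7): chars_in_quartet=1 acc=0x7 bytes_emitted=0
After char 1 ('H'=7): chars_in_quartet=2 acc=0x1C7 bytes_emitted=0
After char 2 ('m'=38): chars_in_quartet=3 acc=0x71E6 bytes_emitted=0
After char 3 ('X'=23): chars_in_quartet=4 acc=0x1C7997 -> emit 1C 79 97, reset; bytes_emitted=3
After char 4 ('P'=15): chars_in_quartet=1 acc=0xF bytes_emitted=3
After char 5 ('e'=30): chars_in_quartet=2 acc=0x3DE bytes_emitted=3
After char 6 ('b'=27): chars_in_quartet=3 acc=0xF79B bytes_emitted=3
After char 7 ('M'=12): chars_in_quartet=4 acc=0x3DE6CC -> emit 3D E6 CC, reset; bytes_emitted=6
After char 8 ('H'=7): chars_in_quartet=1 acc=0x7 bytes_emitted=6
After char 9 ('y'=50): chars_in_quartet=2 acc=0x1F2 bytes_emitted=6
After char 10 ('l'=37): chars_in_quartet=3 acc=0x7CA5 bytes_emitted=6
After char 11 ('T'=19): chars_in_quartet=4 acc=0x1F2953 -> emit 1F 29 53, reset; bytes_emitted=9
After char 12 ('N'=13): chars_in_quartet=1 acc=0xD bytes_emitted=9
After char 13 ('A'=0): chars_in_quartet=2 acc=0x340 bytes_emitted=9
Padding '==': partial quartet acc=0x340 -> emit 34; bytes_emitted=10

Answer: 1C 79 97 3D E6 CC 1F 29 53 34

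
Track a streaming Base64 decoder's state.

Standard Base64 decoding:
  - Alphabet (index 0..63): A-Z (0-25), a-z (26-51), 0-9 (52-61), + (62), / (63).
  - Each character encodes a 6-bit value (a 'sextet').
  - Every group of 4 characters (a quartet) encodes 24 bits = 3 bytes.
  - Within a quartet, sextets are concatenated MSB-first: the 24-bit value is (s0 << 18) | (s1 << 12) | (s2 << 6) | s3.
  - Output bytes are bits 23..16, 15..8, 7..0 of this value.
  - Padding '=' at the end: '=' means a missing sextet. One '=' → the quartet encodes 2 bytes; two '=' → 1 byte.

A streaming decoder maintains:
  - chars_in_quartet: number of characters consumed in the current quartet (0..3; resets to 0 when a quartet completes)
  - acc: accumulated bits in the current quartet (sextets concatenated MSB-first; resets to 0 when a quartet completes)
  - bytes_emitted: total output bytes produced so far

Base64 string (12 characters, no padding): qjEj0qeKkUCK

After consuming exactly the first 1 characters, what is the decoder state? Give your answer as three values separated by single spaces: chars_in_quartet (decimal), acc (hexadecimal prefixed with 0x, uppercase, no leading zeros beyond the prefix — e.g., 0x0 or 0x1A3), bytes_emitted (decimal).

After char 0 ('q'=42): chars_in_quartet=1 acc=0x2A bytes_emitted=0

Answer: 1 0x2A 0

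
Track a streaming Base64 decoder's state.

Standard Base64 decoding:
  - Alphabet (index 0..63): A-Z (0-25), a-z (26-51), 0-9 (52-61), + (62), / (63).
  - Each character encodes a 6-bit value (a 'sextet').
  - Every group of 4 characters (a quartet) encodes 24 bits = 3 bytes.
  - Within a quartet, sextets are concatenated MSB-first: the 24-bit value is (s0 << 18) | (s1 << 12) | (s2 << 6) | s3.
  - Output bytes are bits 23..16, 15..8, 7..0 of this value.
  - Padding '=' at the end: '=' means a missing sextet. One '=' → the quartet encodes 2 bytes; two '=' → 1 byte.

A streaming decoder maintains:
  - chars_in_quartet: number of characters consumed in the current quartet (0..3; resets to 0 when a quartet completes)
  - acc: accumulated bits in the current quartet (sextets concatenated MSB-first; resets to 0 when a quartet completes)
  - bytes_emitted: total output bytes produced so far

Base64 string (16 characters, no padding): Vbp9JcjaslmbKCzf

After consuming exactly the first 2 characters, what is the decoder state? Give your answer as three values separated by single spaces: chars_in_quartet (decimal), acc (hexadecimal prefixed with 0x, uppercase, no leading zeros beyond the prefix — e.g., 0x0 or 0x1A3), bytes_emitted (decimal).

Answer: 2 0x55B 0

Derivation:
After char 0 ('V'=21): chars_in_quartet=1 acc=0x15 bytes_emitted=0
After char 1 ('b'=27): chars_in_quartet=2 acc=0x55B bytes_emitted=0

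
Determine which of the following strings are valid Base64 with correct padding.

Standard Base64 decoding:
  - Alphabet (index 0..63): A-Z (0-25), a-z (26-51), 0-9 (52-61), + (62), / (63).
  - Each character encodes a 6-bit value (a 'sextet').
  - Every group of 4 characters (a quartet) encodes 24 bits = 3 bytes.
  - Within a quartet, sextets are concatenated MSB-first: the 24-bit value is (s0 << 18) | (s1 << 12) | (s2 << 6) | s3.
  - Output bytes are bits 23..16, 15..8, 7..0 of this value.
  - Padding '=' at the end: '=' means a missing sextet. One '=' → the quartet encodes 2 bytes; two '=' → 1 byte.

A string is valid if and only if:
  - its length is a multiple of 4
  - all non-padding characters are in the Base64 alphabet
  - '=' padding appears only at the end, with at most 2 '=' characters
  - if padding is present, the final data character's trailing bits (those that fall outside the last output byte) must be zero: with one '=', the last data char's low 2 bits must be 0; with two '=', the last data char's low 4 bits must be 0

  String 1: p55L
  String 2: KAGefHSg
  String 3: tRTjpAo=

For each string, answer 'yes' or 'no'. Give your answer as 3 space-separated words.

String 1: 'p55L' → valid
String 2: 'KAGefHSg' → valid
String 3: 'tRTjpAo=' → valid

Answer: yes yes yes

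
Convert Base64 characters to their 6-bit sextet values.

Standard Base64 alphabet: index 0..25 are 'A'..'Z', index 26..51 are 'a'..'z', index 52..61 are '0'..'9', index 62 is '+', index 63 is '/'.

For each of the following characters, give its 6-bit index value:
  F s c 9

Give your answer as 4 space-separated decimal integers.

'F': A..Z range, ord('F') − ord('A') = 5
's': a..z range, 26 + ord('s') − ord('a') = 44
'c': a..z range, 26 + ord('c') − ord('a') = 28
'9': 0..9 range, 52 + ord('9') − ord('0') = 61

Answer: 5 44 28 61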